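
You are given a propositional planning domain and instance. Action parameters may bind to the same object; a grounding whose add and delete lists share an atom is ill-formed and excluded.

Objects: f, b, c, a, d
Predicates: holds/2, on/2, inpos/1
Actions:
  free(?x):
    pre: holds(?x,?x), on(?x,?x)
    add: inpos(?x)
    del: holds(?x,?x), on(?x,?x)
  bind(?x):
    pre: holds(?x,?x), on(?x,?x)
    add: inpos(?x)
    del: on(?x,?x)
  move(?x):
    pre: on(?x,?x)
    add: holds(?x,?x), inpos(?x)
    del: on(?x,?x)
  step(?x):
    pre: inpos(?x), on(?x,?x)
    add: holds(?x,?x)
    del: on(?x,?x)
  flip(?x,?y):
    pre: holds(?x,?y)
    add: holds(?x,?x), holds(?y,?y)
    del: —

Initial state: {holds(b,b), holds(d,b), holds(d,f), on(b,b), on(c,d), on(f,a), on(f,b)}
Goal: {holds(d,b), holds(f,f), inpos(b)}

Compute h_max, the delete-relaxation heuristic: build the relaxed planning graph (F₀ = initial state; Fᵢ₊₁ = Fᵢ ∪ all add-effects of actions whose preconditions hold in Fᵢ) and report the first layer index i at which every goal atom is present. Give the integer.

1

F0 = init (7 atoms)
F1 = F0 ∪ {holds(d,d), holds(f,f), inpos(b)}  (10 atoms)
goal ⊆ F1  ⇒  h_max = 1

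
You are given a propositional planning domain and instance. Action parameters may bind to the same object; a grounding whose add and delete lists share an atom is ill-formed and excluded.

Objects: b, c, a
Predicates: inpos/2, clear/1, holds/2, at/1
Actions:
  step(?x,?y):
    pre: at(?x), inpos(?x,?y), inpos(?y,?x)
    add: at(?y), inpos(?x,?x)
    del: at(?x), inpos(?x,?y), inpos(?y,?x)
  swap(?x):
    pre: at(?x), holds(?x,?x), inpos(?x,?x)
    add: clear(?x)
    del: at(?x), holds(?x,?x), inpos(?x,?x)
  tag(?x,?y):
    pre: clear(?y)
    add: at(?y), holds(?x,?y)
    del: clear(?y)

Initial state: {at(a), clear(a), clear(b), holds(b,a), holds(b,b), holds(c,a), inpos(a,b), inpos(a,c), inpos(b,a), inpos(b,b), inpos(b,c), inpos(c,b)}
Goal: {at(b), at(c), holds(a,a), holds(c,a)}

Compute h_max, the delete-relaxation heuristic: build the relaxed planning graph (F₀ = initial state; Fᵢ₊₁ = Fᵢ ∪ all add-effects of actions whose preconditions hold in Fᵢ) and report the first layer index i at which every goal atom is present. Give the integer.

F0 = init (12 atoms)
F1 = F0 ∪ {at(b), holds(a,a), holds(a,b), holds(c,b), inpos(a,a)}  (17 atoms)
F2 = F1 ∪ {at(c)}  (18 atoms)
goal ⊆ F2  ⇒  h_max = 2

2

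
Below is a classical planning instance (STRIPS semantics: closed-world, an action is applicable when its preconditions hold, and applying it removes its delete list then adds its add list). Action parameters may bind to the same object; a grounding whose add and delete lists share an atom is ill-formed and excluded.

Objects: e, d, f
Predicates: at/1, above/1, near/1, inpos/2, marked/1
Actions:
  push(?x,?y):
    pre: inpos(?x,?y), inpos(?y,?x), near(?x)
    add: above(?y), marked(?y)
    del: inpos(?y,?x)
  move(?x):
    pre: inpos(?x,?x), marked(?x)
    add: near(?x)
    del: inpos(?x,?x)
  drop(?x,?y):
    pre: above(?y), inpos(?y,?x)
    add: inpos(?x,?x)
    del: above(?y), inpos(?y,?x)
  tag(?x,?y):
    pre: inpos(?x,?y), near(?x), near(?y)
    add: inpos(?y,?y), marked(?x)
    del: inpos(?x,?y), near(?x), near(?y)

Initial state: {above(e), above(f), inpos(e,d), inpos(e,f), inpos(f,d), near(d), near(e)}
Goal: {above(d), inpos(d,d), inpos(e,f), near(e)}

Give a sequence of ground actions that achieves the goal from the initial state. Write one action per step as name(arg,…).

drop(d,e); push(d,d); drop(d,f)

1. drop(d,e)  →  {above(f), inpos(d,d), inpos(e,f), inpos(f,d), near(d), near(e)}
2. push(d,d)  →  {above(d), above(f), inpos(e,f), inpos(f,d), marked(d), near(d), near(e)}
3. drop(d,f)  →  {above(d), inpos(d,d), inpos(e,f), marked(d), near(d), near(e)}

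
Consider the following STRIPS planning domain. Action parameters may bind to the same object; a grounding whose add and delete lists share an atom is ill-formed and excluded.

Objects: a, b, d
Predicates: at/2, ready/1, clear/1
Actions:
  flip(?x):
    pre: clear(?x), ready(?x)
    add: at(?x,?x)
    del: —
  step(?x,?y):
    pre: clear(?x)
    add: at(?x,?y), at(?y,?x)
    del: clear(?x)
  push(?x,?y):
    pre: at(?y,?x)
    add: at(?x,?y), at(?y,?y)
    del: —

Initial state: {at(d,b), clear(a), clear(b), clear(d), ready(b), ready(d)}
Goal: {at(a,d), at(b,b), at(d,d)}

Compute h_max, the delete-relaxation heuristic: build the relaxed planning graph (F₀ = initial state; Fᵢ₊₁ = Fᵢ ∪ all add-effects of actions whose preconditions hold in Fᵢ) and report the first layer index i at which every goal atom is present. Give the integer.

1

F0 = init (6 atoms)
F1 = F0 ∪ {at(a,a), at(a,b), at(a,d), at(b,a), at(b,b), at(b,d), at(d,a), at(d,d)}  (14 atoms)
goal ⊆ F1  ⇒  h_max = 1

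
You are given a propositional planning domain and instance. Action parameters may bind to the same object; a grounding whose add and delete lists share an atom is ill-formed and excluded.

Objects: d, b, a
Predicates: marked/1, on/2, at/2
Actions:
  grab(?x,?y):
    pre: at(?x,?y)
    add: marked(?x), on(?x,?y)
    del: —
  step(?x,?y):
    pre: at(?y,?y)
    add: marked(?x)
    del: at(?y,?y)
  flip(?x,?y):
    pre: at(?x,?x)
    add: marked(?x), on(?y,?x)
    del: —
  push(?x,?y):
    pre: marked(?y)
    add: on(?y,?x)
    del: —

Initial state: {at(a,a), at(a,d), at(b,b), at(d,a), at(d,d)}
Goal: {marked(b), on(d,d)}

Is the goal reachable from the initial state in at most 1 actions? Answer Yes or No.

No

1. grab(d,d)  →  {at(a,a), at(a,d), at(b,b), at(d,a), at(d,d), marked(d), on(d,d)}
2. grab(b,b)  →  {at(a,a), at(a,d), at(b,b), at(d,a), at(d,d), marked(b), marked(d), on(b,b), on(d,d)}
optimal plan length = 2; 2 > 1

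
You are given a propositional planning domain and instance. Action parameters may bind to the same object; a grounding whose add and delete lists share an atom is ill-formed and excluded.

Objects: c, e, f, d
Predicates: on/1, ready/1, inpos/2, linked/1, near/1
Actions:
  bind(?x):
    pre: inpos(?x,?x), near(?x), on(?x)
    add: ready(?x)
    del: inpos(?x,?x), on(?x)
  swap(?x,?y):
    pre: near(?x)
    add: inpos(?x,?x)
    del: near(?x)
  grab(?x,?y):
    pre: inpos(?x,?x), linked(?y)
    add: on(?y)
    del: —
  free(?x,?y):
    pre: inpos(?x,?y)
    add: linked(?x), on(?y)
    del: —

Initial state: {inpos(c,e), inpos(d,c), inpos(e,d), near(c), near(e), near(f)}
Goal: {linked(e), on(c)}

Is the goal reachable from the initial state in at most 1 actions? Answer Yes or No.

1. free(e,d)  →  {inpos(c,e), inpos(d,c), inpos(e,d), linked(e), near(c), near(e), near(f), on(d)}
2. free(d,c)  →  {inpos(c,e), inpos(d,c), inpos(e,d), linked(d), linked(e), near(c), near(e), near(f), on(c), on(d)}
optimal plan length = 2; 2 > 1

No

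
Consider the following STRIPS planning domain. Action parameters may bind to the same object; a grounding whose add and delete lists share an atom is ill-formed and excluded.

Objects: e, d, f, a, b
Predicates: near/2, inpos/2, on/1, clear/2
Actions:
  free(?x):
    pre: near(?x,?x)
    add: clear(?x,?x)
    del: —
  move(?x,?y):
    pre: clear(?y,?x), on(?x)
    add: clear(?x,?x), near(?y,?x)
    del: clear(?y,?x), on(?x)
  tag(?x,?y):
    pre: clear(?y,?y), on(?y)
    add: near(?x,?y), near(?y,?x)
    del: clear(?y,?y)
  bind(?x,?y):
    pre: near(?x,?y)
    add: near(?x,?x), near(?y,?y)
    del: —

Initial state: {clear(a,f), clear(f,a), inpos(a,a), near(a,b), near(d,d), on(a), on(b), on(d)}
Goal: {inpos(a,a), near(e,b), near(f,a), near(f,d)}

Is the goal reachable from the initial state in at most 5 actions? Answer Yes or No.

1. free(d)  →  {clear(a,f), clear(d,d), clear(f,a), inpos(a,a), near(a,b), near(d,d), on(a), on(b), on(d)}
2. move(a,f)  →  {clear(a,a), clear(a,f), clear(d,d), inpos(a,a), near(a,b), near(d,d), near(f,a), on(b), on(d)}
3. tag(f,d)  →  {clear(a,a), clear(a,f), inpos(a,a), near(a,b), near(d,d), near(d,f), near(f,a), near(f,d), on(b), on(d)}
4. bind(a,b)  →  {clear(a,a), clear(a,f), inpos(a,a), near(a,a), near(a,b), near(b,b), near(d,d), near(d,f), near(f,a), near(f,d), on(b), on(d)}
5. free(b)  →  {clear(a,a), clear(a,f), clear(b,b), inpos(a,a), near(a,a), near(a,b), near(b,b), near(d,d), near(d,f), near(f,a), near(f,d), on(b), on(d)}
6. tag(e,b)  →  {clear(a,a), clear(a,f), inpos(a,a), near(a,a), near(a,b), near(b,b), near(b,e), near(d,d), near(d,f), near(e,b), near(f,a), near(f,d), on(b), on(d)}
optimal plan length = 6; 6 > 5

No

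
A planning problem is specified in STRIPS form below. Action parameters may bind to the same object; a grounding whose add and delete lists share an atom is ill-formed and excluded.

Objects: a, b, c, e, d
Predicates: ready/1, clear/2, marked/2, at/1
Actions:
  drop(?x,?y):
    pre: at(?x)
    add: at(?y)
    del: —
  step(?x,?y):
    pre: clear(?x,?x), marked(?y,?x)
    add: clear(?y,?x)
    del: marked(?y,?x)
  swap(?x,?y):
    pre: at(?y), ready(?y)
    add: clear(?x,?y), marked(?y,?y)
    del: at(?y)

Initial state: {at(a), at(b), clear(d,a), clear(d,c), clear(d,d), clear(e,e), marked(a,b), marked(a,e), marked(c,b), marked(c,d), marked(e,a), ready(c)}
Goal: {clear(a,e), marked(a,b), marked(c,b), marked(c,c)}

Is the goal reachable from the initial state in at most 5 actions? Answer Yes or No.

1. drop(a,c)  →  {at(a), at(b), at(c), clear(d,a), clear(d,c), clear(d,d), clear(e,e), marked(a,b), marked(a,e), marked(c,b), marked(c,d), marked(e,a), ready(c)}
2. step(e,a)  →  {at(a), at(b), at(c), clear(a,e), clear(d,a), clear(d,c), clear(d,d), clear(e,e), marked(a,b), marked(c,b), marked(c,d), marked(e,a), ready(c)}
3. swap(a,c)  →  {at(a), at(b), clear(a,c), clear(a,e), clear(d,a), clear(d,c), clear(d,d), clear(e,e), marked(a,b), marked(c,b), marked(c,c), marked(c,d), marked(e,a), ready(c)}
optimal plan length = 3; 3 ≤ 5

Yes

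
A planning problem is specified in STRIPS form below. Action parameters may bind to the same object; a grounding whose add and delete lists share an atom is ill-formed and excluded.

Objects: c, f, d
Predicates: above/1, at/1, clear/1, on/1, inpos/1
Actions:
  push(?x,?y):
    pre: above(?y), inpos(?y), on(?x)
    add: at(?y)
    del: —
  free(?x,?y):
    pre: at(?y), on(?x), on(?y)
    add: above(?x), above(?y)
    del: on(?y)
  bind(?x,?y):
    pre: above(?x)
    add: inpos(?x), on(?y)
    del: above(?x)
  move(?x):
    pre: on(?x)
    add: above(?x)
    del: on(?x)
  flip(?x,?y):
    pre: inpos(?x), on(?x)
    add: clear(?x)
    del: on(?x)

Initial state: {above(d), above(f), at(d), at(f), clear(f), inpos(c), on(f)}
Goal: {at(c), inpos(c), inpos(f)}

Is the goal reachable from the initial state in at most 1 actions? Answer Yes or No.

No

1. bind(f,c)  →  {above(d), at(d), at(f), clear(f), inpos(c), inpos(f), on(c), on(f)}
2. free(c,f)  →  {above(c), above(d), above(f), at(d), at(f), clear(f), inpos(c), inpos(f), on(c)}
3. push(c,c)  →  {above(c), above(d), above(f), at(c), at(d), at(f), clear(f), inpos(c), inpos(f), on(c)}
optimal plan length = 3; 3 > 1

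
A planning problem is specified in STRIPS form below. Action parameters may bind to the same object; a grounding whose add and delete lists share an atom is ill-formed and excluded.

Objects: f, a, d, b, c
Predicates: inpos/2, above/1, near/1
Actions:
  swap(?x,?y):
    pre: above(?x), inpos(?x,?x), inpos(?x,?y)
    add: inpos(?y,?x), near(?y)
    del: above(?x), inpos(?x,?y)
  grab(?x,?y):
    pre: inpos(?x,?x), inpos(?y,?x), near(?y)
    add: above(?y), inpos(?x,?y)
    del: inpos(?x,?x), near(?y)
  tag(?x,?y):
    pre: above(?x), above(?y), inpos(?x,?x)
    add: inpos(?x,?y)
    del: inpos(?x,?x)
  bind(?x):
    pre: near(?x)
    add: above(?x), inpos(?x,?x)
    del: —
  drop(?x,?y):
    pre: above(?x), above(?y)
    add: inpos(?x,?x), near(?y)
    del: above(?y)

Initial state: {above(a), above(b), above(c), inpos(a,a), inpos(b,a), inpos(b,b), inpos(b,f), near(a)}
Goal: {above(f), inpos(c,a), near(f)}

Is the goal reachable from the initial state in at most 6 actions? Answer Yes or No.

Yes

1. swap(b,f)  →  {above(a), above(c), inpos(a,a), inpos(b,a), inpos(b,b), inpos(f,b), near(a), near(f)}
2. grab(b,f)  →  {above(a), above(c), above(f), inpos(a,a), inpos(b,a), inpos(b,f), inpos(f,b), near(a)}
3. drop(c,f)  →  {above(a), above(c), inpos(a,a), inpos(b,a), inpos(b,f), inpos(c,c), inpos(f,b), near(a), near(f)}
4. tag(c,a)  →  {above(a), above(c), inpos(a,a), inpos(b,a), inpos(b,f), inpos(c,a), inpos(f,b), near(a), near(f)}
5. bind(f)  →  {above(a), above(c), above(f), inpos(a,a), inpos(b,a), inpos(b,f), inpos(c,a), inpos(f,b), inpos(f,f), near(a), near(f)}
optimal plan length = 5; 5 ≤ 6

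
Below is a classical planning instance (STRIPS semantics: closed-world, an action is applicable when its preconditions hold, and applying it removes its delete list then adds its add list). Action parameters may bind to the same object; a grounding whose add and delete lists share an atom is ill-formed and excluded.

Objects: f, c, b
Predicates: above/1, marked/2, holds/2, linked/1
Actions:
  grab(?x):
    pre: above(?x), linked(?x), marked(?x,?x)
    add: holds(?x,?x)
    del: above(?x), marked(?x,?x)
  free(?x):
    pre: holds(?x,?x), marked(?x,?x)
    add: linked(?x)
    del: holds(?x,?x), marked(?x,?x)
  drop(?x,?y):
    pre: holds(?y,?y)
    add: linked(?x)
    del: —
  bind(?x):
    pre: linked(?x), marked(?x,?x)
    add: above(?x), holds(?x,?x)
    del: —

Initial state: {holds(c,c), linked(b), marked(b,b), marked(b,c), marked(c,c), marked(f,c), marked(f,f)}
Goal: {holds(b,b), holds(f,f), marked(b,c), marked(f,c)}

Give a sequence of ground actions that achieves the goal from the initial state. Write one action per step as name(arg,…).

1. drop(f,c)  →  {holds(c,c), linked(b), linked(f), marked(b,b), marked(b,c), marked(c,c), marked(f,c), marked(f,f)}
2. bind(f)  →  {above(f), holds(c,c), holds(f,f), linked(b), linked(f), marked(b,b), marked(b,c), marked(c,c), marked(f,c), marked(f,f)}
3. bind(b)  →  {above(b), above(f), holds(b,b), holds(c,c), holds(f,f), linked(b), linked(f), marked(b,b), marked(b,c), marked(c,c), marked(f,c), marked(f,f)}

drop(f,c); bind(f); bind(b)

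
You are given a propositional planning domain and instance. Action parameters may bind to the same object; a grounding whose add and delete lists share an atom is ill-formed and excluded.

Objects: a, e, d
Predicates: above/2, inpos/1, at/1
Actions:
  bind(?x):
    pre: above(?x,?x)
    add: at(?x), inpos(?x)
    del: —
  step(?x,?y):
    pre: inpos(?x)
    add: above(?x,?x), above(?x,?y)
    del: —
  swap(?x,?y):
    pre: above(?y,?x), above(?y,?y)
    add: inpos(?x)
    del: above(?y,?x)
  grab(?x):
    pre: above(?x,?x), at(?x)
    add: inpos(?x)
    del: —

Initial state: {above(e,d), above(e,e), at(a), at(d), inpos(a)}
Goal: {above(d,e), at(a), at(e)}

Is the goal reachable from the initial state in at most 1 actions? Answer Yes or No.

No

1. bind(e)  →  {above(e,d), above(e,e), at(a), at(d), at(e), inpos(a), inpos(e)}
2. swap(d,e)  →  {above(e,e), at(a), at(d), at(e), inpos(a), inpos(d), inpos(e)}
3. step(d,e)  →  {above(d,d), above(d,e), above(e,e), at(a), at(d), at(e), inpos(a), inpos(d), inpos(e)}
optimal plan length = 3; 3 > 1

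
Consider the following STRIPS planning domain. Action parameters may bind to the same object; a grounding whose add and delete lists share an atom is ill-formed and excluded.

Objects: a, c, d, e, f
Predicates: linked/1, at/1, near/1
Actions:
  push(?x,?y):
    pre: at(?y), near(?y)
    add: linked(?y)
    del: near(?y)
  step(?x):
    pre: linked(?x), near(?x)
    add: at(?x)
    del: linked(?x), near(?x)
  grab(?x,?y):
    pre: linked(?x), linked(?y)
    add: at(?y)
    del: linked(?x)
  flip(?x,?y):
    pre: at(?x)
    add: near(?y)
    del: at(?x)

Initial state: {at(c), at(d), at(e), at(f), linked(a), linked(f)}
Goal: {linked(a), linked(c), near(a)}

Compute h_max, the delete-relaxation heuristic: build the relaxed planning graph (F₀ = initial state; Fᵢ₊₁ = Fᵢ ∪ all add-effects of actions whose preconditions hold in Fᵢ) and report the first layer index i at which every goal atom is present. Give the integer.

2

F0 = init (6 atoms)
F1 = F0 ∪ {at(a), near(a), near(c), near(d), near(e), near(f)}  (12 atoms)
F2 = F1 ∪ {linked(c), linked(d), linked(e)}  (15 atoms)
goal ⊆ F2  ⇒  h_max = 2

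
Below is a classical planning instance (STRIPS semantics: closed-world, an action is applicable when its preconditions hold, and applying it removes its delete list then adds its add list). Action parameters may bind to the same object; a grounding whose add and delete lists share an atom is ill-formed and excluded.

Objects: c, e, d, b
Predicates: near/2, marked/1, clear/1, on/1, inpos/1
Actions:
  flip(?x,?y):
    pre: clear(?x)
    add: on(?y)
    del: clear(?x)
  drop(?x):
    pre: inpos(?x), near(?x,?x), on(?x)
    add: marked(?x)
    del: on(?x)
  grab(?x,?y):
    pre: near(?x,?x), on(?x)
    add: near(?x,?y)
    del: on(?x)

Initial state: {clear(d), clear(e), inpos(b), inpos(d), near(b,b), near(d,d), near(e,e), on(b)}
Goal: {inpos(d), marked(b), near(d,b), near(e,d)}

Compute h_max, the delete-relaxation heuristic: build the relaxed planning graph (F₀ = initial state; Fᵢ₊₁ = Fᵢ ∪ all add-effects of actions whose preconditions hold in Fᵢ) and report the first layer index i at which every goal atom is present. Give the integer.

2

F0 = init (8 atoms)
F1 = F0 ∪ {marked(b), near(b,c), near(b,d), near(b,e), on(c), on(d), on(e)}  (15 atoms)
F2 = F1 ∪ {marked(d), near(d,b), near(d,c), near(d,e), near(e,b), near(e,c), near(e,d)}  (22 atoms)
goal ⊆ F2  ⇒  h_max = 2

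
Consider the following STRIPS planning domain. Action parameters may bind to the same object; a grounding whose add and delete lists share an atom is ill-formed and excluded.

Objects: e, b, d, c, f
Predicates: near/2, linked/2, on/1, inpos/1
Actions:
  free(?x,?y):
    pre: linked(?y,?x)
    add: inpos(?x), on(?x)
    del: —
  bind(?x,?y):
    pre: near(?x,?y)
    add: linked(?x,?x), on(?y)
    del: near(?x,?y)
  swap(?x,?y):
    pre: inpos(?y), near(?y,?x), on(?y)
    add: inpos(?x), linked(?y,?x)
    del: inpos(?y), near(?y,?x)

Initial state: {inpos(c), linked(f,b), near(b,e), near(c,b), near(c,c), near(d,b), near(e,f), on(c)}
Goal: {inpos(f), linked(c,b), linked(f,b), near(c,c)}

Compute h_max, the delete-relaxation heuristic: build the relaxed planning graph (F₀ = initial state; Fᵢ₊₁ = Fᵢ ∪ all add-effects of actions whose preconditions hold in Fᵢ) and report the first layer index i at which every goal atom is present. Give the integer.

3

F0 = init (8 atoms)
F1 = F0 ∪ {inpos(b), linked(b,b), linked(c,b), linked(c,c), linked(d,d), linked(e,e), on(b), on(e), on(f)}  (17 atoms)
F2 = F1 ∪ {inpos(d), inpos(e), linked(b,e), on(d)}  (21 atoms)
F3 = F2 ∪ {inpos(f), linked(d,b), linked(e,f)}  (24 atoms)
goal ⊆ F3  ⇒  h_max = 3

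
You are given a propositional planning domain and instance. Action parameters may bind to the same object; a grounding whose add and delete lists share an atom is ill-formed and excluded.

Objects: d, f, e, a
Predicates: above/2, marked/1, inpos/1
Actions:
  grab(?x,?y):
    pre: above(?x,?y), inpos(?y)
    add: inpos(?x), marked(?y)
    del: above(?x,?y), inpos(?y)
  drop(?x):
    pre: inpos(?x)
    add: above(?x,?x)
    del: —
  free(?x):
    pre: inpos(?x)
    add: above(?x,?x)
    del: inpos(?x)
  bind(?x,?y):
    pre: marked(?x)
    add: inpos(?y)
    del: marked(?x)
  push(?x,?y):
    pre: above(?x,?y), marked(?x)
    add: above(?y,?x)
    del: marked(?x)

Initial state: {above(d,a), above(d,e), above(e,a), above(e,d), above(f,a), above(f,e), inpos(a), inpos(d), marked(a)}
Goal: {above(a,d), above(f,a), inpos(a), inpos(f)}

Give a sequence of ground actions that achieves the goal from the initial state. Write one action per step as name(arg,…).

1. grab(e,d)  →  {above(d,a), above(d,e), above(e,a), above(f,a), above(f,e), inpos(a), inpos(e), marked(a), marked(d)}
2. grab(f,e)  →  {above(d,a), above(d,e), above(e,a), above(f,a), inpos(a), inpos(f), marked(a), marked(d), marked(e)}
3. push(d,a)  →  {above(a,d), above(d,a), above(d,e), above(e,a), above(f,a), inpos(a), inpos(f), marked(a), marked(e)}

grab(e,d); grab(f,e); push(d,a)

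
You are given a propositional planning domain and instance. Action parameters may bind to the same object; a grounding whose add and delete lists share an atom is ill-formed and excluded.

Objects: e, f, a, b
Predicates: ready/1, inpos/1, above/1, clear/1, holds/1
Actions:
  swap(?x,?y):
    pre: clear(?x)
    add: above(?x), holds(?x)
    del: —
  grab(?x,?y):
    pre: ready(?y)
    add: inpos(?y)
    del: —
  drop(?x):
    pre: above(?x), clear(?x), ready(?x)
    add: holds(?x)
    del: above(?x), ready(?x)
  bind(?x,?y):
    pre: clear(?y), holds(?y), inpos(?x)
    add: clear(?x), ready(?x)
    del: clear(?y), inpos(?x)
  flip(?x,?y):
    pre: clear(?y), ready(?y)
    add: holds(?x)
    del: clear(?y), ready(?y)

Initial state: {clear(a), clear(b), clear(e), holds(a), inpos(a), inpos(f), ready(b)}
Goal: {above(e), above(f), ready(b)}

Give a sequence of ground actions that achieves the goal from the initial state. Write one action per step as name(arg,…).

swap(e,e); bind(f,e); swap(f,e)

1. swap(e,e)  →  {above(e), clear(a), clear(b), clear(e), holds(a), holds(e), inpos(a), inpos(f), ready(b)}
2. bind(f,e)  →  {above(e), clear(a), clear(b), clear(f), holds(a), holds(e), inpos(a), ready(b), ready(f)}
3. swap(f,e)  →  {above(e), above(f), clear(a), clear(b), clear(f), holds(a), holds(e), holds(f), inpos(a), ready(b), ready(f)}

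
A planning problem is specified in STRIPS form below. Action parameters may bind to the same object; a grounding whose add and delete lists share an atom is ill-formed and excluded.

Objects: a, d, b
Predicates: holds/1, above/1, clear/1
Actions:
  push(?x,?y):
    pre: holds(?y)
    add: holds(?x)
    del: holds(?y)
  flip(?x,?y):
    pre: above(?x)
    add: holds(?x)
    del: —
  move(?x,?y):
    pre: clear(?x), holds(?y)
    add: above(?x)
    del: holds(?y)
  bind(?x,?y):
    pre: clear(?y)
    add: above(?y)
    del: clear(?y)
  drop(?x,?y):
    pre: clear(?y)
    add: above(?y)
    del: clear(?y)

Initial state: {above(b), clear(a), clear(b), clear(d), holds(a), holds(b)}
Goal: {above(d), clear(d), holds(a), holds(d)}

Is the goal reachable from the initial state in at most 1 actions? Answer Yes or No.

1. move(d,b)  →  {above(b), above(d), clear(a), clear(b), clear(d), holds(a)}
2. flip(d,a)  →  {above(b), above(d), clear(a), clear(b), clear(d), holds(a), holds(d)}
optimal plan length = 2; 2 > 1

No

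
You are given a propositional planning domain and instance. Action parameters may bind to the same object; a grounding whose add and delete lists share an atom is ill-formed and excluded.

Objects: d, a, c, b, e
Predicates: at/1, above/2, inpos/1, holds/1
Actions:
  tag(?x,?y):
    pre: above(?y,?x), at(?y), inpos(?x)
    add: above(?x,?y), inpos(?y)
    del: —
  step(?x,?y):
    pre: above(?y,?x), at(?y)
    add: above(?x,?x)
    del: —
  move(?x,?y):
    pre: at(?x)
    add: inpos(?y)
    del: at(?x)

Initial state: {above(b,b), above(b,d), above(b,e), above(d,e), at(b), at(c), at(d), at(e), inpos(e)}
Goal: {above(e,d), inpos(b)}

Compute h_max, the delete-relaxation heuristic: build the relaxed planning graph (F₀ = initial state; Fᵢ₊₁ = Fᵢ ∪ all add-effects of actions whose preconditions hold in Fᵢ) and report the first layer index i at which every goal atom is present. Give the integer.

1

F0 = init (9 atoms)
F1 = F0 ∪ {above(d,d), above(e,b), above(e,d), above(e,e), inpos(a), inpos(b), inpos(c), inpos(d)}  (17 atoms)
goal ⊆ F1  ⇒  h_max = 1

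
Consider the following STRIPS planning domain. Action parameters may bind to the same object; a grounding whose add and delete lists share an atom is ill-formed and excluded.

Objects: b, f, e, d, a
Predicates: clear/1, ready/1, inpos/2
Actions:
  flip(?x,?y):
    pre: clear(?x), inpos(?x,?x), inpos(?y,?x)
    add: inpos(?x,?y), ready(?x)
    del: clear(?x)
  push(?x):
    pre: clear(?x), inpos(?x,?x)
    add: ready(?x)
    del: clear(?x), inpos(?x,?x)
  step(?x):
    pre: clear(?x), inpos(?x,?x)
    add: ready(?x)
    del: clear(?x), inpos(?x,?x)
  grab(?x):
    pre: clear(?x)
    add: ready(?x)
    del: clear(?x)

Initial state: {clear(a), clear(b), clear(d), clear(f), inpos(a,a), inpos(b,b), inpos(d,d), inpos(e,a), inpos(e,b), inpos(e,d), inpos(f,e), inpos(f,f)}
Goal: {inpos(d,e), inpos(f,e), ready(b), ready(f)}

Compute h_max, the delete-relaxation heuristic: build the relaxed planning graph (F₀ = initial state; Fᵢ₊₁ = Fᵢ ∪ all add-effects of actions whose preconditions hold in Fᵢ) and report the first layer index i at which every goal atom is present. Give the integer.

F0 = init (12 atoms)
F1 = F0 ∪ {inpos(a,e), inpos(b,e), inpos(d,e), ready(a), ready(b), ready(d), ready(f)}  (19 atoms)
goal ⊆ F1  ⇒  h_max = 1

1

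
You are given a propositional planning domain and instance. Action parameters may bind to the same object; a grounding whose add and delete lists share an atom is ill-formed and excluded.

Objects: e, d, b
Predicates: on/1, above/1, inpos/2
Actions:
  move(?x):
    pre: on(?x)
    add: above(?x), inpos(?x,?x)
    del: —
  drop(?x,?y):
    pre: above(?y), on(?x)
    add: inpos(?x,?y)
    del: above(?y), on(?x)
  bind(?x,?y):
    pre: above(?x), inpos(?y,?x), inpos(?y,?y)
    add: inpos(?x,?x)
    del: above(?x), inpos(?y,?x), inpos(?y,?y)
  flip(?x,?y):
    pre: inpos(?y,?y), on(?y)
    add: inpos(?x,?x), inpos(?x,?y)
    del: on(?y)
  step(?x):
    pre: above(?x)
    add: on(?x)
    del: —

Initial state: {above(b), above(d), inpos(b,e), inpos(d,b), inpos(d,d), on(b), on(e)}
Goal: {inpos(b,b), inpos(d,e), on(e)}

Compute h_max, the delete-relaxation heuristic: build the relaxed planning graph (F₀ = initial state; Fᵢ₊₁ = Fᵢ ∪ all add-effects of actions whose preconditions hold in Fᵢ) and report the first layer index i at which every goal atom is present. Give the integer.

2

F0 = init (7 atoms)
F1 = F0 ∪ {above(e), inpos(b,b), inpos(b,d), inpos(e,b), inpos(e,d), inpos(e,e), on(d)}  (14 atoms)
F2 = F1 ∪ {inpos(d,e)}  (15 atoms)
goal ⊆ F2  ⇒  h_max = 2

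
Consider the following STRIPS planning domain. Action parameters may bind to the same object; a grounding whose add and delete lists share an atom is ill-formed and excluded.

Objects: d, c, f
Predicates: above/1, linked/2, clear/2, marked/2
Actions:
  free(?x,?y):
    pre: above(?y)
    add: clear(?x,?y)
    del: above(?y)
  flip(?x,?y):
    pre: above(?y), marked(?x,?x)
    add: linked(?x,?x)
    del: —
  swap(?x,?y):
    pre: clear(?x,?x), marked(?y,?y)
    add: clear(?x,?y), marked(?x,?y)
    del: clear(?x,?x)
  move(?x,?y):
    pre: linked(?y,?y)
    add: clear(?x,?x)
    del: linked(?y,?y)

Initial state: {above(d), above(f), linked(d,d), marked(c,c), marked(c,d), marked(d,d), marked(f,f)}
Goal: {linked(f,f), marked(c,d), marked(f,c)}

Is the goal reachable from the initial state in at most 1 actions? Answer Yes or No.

No

1. free(f,f)  →  {above(d), clear(f,f), linked(d,d), marked(c,c), marked(c,d), marked(d,d), marked(f,f)}
2. flip(f,d)  →  {above(d), clear(f,f), linked(d,d), linked(f,f), marked(c,c), marked(c,d), marked(d,d), marked(f,f)}
3. swap(f,c)  →  {above(d), clear(f,c), linked(d,d), linked(f,f), marked(c,c), marked(c,d), marked(d,d), marked(f,c), marked(f,f)}
optimal plan length = 3; 3 > 1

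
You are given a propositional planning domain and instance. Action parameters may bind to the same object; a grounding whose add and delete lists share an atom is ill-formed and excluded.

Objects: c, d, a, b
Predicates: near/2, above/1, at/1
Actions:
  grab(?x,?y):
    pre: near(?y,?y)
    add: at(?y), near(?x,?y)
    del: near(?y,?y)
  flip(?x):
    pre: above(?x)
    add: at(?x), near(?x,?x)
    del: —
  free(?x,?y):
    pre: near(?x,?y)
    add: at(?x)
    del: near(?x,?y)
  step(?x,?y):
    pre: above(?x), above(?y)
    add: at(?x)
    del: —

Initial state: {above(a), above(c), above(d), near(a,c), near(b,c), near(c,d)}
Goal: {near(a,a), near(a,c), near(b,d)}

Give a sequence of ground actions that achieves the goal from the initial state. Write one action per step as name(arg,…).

1. flip(d)  →  {above(a), above(c), above(d), at(d), near(a,c), near(b,c), near(c,d), near(d,d)}
2. grab(b,d)  →  {above(a), above(c), above(d), at(d), near(a,c), near(b,c), near(b,d), near(c,d)}
3. flip(a)  →  {above(a), above(c), above(d), at(a), at(d), near(a,a), near(a,c), near(b,c), near(b,d), near(c,d)}

flip(d); grab(b,d); flip(a)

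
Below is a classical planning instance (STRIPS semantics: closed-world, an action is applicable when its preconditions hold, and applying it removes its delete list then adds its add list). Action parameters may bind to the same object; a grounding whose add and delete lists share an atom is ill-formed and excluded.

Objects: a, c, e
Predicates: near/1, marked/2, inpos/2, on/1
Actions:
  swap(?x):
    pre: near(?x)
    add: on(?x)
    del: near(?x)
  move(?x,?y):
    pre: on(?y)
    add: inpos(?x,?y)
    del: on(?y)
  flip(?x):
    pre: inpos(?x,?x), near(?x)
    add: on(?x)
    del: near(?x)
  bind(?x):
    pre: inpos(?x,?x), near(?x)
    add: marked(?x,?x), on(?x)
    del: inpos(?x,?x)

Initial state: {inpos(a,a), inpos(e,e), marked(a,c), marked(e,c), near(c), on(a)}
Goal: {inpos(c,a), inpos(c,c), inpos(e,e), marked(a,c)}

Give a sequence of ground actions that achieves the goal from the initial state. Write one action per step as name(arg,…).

swap(c); move(c,a); move(c,c)

1. swap(c)  →  {inpos(a,a), inpos(e,e), marked(a,c), marked(e,c), on(a), on(c)}
2. move(c,a)  →  {inpos(a,a), inpos(c,a), inpos(e,e), marked(a,c), marked(e,c), on(c)}
3. move(c,c)  →  {inpos(a,a), inpos(c,a), inpos(c,c), inpos(e,e), marked(a,c), marked(e,c)}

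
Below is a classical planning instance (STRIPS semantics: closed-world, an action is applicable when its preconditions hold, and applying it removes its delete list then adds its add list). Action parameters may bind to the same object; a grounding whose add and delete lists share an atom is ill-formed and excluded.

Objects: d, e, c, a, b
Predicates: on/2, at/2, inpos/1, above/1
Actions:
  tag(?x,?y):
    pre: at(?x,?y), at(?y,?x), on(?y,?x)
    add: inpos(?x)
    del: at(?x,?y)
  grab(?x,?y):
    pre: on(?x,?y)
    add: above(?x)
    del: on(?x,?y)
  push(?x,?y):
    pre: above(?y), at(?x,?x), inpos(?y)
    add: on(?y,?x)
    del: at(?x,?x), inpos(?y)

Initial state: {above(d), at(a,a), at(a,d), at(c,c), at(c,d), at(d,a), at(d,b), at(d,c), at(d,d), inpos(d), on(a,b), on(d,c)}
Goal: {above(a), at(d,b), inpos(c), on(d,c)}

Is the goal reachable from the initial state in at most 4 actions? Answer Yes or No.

1. tag(c,d)  →  {above(d), at(a,a), at(a,d), at(c,c), at(d,a), at(d,b), at(d,c), at(d,d), inpos(c), inpos(d), on(a,b), on(d,c)}
2. grab(a,b)  →  {above(a), above(d), at(a,a), at(a,d), at(c,c), at(d,a), at(d,b), at(d,c), at(d,d), inpos(c), inpos(d), on(d,c)}
optimal plan length = 2; 2 ≤ 4

Yes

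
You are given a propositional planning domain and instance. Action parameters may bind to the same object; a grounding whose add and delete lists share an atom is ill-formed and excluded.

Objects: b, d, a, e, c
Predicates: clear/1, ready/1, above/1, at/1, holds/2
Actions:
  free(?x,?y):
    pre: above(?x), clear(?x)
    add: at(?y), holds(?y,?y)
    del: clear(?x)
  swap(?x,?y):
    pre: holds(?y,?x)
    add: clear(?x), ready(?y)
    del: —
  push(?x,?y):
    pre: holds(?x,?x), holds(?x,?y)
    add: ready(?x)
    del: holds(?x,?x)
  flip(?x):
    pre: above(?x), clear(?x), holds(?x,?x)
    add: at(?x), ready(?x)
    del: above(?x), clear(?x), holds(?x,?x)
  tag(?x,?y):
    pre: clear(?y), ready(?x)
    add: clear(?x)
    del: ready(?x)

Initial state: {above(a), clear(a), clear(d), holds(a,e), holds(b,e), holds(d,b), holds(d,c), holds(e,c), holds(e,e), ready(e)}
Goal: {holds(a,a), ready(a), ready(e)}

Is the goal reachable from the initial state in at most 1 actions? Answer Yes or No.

No

1. free(a,a)  →  {above(a), at(a), clear(d), holds(a,a), holds(a,e), holds(b,e), holds(d,b), holds(d,c), holds(e,c), holds(e,e), ready(e)}
2. swap(a,a)  →  {above(a), at(a), clear(a), clear(d), holds(a,a), holds(a,e), holds(b,e), holds(d,b), holds(d,c), holds(e,c), holds(e,e), ready(a), ready(e)}
optimal plan length = 2; 2 > 1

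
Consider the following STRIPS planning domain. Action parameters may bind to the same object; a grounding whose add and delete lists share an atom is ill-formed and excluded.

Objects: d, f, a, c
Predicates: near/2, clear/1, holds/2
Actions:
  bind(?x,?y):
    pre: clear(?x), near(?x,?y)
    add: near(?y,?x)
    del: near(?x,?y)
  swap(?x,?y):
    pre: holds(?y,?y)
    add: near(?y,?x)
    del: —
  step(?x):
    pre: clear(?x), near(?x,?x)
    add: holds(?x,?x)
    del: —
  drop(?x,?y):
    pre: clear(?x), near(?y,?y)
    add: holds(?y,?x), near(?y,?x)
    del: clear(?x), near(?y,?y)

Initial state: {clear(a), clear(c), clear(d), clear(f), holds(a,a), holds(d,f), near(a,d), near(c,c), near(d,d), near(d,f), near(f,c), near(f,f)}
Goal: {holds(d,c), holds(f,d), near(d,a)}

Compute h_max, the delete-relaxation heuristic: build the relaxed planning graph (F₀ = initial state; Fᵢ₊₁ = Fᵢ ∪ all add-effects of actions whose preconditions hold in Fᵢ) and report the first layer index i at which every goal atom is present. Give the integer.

F0 = init (12 atoms)
F1 = F0 ∪ {holds(c,a), holds(c,c), holds(c,d), holds(c,f), holds(d,a), holds(d,c), holds(d,d), holds(f,a), holds(f,c), holds(f,d), holds(f,f), near(a,a), near(a,c), near(a,f), near(c,a), near(c,d), near(c,f), near(d,a), near(d,c), near(f,a), near(f,d)}  (33 atoms)
goal ⊆ F1  ⇒  h_max = 1

1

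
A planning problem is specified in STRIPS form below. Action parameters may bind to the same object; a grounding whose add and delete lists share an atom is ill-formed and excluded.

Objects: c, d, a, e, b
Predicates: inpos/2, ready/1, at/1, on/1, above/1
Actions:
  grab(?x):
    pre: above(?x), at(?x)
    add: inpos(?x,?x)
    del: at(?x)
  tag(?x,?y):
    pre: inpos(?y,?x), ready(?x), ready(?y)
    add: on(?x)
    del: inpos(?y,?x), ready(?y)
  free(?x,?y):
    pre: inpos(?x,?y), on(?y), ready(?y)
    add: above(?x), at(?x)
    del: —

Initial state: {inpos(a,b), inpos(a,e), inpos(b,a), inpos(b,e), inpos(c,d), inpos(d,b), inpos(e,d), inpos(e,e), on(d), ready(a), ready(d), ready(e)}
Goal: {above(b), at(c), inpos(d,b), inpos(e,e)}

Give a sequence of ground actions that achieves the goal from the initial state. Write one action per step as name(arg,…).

tag(e,a); free(c,d); free(b,e)

1. tag(e,a)  →  {inpos(a,b), inpos(b,a), inpos(b,e), inpos(c,d), inpos(d,b), inpos(e,d), inpos(e,e), on(d), on(e), ready(d), ready(e)}
2. free(c,d)  →  {above(c), at(c), inpos(a,b), inpos(b,a), inpos(b,e), inpos(c,d), inpos(d,b), inpos(e,d), inpos(e,e), on(d), on(e), ready(d), ready(e)}
3. free(b,e)  →  {above(b), above(c), at(b), at(c), inpos(a,b), inpos(b,a), inpos(b,e), inpos(c,d), inpos(d,b), inpos(e,d), inpos(e,e), on(d), on(e), ready(d), ready(e)}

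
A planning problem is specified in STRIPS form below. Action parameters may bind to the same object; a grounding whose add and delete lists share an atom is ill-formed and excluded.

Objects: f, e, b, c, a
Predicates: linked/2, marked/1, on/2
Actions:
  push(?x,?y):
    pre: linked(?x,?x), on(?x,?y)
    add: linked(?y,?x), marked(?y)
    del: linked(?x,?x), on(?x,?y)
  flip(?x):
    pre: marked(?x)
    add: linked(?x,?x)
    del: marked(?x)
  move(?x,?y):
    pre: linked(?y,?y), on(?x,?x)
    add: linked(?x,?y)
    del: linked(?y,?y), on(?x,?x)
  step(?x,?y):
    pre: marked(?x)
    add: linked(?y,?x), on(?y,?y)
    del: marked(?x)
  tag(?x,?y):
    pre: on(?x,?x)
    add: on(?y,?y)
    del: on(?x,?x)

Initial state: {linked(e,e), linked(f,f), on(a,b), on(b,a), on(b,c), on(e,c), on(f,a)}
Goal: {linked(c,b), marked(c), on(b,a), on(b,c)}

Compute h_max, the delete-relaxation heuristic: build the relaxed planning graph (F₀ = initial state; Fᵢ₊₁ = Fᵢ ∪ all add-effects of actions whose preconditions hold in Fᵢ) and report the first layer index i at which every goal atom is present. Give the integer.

F0 = init (7 atoms)
F1 = F0 ∪ {linked(a,f), linked(c,e), marked(a), marked(c)}  (11 atoms)
F2 = F1 ∪ {linked(a,a), linked(a,c), linked(b,a), linked(b,c), linked(c,a), linked(c,c), linked(e,a), linked(e,c), linked(f,a), linked(f,c), on(a,a), on(b,b), on(c,c), on(e,e), on(f,f)}  (26 atoms)
F3 = F2 ∪ {linked(a,e), linked(b,e), linked(b,f), linked(c,f), linked(e,f), linked(f,e), marked(b)}  (33 atoms)
F4 = F3 ∪ {linked(a,b), linked(b,b), linked(c,b), linked(e,b), linked(f,b)}  (38 atoms)
goal ⊆ F4  ⇒  h_max = 4

4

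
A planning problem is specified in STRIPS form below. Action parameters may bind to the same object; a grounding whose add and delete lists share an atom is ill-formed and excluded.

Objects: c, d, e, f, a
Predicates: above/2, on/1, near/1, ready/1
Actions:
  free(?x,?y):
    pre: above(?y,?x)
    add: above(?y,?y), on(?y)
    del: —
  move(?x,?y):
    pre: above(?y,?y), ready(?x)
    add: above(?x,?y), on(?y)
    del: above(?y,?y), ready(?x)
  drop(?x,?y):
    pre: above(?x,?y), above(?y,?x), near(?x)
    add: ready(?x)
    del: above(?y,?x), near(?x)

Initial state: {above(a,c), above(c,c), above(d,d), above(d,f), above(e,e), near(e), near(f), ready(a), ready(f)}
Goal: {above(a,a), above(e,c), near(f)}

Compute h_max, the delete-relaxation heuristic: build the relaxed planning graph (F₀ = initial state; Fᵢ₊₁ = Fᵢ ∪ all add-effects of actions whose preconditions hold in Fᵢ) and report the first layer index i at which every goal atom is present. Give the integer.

2

F0 = init (9 atoms)
F1 = F0 ∪ {above(a,a), above(a,d), above(a,e), above(f,c), above(f,d), above(f,e), on(a), on(c), on(d), on(e), ready(e)}  (20 atoms)
F2 = F1 ∪ {above(e,a), above(e,c), above(e,d), above(f,a), above(f,f), on(f)}  (26 atoms)
goal ⊆ F2  ⇒  h_max = 2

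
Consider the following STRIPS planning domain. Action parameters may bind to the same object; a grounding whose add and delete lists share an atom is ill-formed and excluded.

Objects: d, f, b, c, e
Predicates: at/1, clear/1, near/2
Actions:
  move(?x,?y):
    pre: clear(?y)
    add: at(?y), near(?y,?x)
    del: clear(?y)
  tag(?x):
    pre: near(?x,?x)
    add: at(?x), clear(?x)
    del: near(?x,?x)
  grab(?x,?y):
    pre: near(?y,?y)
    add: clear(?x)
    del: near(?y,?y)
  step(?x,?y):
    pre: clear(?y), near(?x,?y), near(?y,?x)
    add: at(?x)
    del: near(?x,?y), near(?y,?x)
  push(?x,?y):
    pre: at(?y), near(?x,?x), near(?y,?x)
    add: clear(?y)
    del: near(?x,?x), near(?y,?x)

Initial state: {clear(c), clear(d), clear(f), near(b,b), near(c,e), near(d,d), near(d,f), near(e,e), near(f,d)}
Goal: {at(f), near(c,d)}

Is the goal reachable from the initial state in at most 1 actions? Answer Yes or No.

1. move(d,f)  →  {at(f), clear(c), clear(d), near(b,b), near(c,e), near(d,d), near(d,f), near(e,e), near(f,d)}
2. move(d,c)  →  {at(c), at(f), clear(d), near(b,b), near(c,d), near(c,e), near(d,d), near(d,f), near(e,e), near(f,d)}
optimal plan length = 2; 2 > 1

No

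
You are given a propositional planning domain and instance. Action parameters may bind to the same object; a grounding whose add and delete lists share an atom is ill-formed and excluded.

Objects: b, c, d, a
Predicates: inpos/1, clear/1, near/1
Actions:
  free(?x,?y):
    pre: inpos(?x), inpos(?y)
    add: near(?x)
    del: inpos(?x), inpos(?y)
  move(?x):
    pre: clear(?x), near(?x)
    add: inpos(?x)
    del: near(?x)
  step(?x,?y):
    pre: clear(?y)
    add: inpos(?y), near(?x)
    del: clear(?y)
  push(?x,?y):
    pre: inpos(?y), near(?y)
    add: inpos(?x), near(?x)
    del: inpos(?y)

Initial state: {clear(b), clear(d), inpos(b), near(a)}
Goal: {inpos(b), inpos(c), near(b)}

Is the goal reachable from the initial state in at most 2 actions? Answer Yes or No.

No

1. step(b,b)  →  {clear(d), inpos(b), near(a), near(b)}
2. step(d,d)  →  {inpos(b), inpos(d), near(a), near(b), near(d)}
3. push(c,d)  →  {inpos(b), inpos(c), near(a), near(b), near(c), near(d)}
optimal plan length = 3; 3 > 2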